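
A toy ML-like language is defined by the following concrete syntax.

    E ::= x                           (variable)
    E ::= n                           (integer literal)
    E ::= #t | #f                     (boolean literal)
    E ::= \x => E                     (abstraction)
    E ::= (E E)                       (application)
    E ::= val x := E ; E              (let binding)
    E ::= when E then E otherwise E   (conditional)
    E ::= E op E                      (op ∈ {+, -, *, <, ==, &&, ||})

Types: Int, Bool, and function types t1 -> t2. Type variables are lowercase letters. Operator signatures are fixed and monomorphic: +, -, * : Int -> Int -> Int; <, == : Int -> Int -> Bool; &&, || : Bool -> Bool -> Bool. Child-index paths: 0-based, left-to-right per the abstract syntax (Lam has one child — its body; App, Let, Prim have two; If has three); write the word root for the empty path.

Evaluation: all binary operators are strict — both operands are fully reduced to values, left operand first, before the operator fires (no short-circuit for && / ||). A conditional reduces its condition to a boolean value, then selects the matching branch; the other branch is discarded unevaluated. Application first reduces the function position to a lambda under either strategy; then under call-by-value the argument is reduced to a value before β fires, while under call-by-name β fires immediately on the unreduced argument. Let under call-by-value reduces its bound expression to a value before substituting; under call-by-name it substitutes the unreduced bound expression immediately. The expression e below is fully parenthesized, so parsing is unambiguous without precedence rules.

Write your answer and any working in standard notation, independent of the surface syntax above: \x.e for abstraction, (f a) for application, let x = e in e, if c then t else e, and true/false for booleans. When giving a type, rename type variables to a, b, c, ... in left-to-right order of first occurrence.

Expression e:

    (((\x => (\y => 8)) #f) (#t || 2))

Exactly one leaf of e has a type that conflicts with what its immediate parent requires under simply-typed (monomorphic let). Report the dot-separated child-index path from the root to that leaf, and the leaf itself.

Trace:
\y._ : b -> Int
\x._ : a -> b -> Int
  unify a -> b -> Int ~ Bool -> c
  unify a ~ Bool
  unify b -> Int ~ c
_ _ : b -> Int
  unify Bool ~ Bool
  unify Int ~ Bool
  FAIL: mismatch Int ~ Bool

Answer: 1.1 : 2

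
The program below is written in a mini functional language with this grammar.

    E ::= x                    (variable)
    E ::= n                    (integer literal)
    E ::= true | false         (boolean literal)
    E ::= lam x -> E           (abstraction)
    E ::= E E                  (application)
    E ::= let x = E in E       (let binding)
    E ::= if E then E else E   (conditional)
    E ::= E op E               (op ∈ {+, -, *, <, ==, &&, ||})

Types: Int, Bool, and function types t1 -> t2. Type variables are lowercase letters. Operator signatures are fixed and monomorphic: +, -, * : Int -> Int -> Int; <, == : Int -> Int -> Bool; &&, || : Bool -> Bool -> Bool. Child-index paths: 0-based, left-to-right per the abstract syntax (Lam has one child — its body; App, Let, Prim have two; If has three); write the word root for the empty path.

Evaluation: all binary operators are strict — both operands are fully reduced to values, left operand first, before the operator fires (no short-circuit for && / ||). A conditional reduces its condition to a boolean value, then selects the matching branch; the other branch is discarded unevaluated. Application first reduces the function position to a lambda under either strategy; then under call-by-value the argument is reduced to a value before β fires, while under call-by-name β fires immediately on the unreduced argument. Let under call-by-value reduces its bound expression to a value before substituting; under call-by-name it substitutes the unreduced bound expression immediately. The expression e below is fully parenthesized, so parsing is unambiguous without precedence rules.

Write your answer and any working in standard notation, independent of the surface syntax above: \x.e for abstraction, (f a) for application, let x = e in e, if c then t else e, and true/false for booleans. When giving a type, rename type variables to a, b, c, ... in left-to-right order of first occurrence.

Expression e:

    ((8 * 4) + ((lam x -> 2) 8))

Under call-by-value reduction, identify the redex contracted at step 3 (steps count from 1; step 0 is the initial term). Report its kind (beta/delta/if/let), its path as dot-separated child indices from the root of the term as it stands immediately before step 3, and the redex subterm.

Working:
step 0: ((8 * 4) + ((\x.2) 8))
step 1: [delta@0] (32 + ((\x.2) 8))
step 2: [beta@1] (32 + 2)
step 3: [delta@root] 34

Answer: delta at root : (32 + 2)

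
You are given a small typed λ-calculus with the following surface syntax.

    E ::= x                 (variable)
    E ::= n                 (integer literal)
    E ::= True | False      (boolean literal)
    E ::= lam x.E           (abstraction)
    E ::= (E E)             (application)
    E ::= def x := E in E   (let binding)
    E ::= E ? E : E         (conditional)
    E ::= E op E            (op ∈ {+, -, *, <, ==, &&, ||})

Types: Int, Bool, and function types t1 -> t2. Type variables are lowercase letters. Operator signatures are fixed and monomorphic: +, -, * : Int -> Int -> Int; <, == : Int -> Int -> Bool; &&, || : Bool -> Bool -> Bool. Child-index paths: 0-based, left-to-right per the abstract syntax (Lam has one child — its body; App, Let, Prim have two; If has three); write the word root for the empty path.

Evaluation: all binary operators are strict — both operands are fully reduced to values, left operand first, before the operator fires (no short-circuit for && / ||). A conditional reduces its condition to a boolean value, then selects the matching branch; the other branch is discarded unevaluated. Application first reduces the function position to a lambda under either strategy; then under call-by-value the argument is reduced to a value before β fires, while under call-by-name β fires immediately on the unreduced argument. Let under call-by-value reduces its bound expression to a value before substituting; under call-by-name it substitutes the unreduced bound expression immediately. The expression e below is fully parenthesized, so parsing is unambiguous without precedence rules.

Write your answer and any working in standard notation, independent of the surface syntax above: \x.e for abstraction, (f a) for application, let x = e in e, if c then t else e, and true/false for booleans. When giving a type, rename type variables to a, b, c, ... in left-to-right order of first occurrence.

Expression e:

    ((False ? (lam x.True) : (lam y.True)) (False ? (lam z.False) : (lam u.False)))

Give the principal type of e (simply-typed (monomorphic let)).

Answer: Bool

Working:
  unify Bool ~ Bool
\x._ : a -> Bool
\y._ : b -> Bool
  unify a -> Bool ~ b -> Bool
  unify a ~ b
  unify Bool ~ Bool
  unify Bool ~ Bool
\z._ : c -> Bool
\u._ : d -> Bool
  unify c -> Bool ~ d -> Bool
  unify c ~ d
  unify Bool ~ Bool
  unify b -> Bool ~ (d -> Bool) -> e
  unify b ~ d -> Bool
  unify Bool ~ e
_ _ : Bool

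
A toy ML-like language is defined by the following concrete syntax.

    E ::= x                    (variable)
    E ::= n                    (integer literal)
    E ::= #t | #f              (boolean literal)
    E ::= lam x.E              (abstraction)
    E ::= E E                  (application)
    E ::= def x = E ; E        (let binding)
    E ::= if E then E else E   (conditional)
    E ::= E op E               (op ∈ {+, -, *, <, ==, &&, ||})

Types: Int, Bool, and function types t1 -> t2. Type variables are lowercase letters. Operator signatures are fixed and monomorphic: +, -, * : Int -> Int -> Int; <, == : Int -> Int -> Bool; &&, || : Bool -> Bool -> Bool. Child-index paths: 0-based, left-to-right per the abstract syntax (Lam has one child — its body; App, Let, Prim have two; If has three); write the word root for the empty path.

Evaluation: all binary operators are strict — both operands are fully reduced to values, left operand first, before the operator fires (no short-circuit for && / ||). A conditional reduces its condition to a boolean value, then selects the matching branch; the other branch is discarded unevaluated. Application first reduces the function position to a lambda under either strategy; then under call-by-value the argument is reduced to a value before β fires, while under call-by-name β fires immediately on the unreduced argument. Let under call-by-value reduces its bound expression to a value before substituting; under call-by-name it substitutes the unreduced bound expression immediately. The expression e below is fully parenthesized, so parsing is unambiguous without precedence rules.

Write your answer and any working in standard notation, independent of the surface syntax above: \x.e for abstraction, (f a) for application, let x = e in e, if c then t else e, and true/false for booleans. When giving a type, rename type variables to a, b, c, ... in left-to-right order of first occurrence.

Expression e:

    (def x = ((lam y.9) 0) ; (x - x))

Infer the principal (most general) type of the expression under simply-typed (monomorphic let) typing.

Working:
\y._ : a -> Int
  unify a -> Int ~ Int -> b
  unify a ~ Int
  unify Int ~ b
_ _ : Int
let x : Int
x : Int
  unify Int ~ Int
x : Int
  unify Int ~ Int

Answer: Int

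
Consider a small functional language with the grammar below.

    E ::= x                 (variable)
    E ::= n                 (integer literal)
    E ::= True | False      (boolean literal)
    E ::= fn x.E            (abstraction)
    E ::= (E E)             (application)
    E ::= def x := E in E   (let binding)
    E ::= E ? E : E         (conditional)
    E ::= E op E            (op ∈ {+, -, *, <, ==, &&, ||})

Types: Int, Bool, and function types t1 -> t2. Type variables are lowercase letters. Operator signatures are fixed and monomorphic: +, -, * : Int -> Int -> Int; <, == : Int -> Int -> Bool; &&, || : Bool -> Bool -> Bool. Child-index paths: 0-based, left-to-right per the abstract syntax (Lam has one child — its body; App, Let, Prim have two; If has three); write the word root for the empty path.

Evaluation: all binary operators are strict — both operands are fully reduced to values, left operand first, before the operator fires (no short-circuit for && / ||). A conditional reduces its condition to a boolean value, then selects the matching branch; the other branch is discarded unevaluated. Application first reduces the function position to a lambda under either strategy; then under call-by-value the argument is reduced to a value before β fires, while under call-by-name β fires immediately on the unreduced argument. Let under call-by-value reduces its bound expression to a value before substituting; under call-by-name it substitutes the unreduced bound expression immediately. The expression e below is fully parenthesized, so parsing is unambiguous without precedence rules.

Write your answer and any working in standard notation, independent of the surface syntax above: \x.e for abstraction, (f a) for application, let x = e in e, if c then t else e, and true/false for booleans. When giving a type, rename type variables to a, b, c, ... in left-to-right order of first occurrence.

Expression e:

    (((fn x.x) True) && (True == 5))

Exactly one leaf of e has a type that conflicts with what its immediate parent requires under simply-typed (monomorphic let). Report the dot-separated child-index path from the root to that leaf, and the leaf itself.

Answer: 1.0 : true

Trace:
x : a
\x._ : a -> a
  unify a -> a ~ Bool -> b
  unify a ~ Bool
  unify Bool ~ b
_ _ : Bool
  unify Bool ~ Bool
  unify Bool ~ Int
  FAIL: mismatch Bool ~ Int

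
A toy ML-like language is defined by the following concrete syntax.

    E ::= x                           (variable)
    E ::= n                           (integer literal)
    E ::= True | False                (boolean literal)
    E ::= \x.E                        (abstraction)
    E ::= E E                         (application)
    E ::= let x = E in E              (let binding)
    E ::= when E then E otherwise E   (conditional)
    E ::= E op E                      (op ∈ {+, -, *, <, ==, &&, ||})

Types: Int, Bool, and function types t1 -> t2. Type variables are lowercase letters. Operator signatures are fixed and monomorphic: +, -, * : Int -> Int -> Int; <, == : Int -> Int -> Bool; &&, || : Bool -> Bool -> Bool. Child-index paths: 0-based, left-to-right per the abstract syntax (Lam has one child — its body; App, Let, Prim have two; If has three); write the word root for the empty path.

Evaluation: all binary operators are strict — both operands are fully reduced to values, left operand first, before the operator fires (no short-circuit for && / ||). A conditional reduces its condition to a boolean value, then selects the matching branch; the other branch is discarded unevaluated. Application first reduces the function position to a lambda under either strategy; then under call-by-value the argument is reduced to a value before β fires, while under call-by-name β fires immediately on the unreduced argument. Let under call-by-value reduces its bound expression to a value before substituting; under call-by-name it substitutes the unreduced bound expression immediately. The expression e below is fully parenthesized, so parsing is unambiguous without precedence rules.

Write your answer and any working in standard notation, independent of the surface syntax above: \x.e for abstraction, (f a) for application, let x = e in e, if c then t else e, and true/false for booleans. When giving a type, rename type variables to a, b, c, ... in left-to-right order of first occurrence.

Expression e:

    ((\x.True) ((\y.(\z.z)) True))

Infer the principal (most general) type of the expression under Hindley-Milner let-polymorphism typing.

Answer: Bool

Trace:
\x._ : a -> Bool
z : c
\z._ : c -> c
\y._ : b -> c -> c
  unify b -> c -> c ~ Bool -> d
  unify b ~ Bool
  unify c -> c ~ d
_ _ : c -> c
  unify a -> Bool ~ (c -> c) -> e
  unify a ~ c -> c
  unify Bool ~ e
_ _ : Bool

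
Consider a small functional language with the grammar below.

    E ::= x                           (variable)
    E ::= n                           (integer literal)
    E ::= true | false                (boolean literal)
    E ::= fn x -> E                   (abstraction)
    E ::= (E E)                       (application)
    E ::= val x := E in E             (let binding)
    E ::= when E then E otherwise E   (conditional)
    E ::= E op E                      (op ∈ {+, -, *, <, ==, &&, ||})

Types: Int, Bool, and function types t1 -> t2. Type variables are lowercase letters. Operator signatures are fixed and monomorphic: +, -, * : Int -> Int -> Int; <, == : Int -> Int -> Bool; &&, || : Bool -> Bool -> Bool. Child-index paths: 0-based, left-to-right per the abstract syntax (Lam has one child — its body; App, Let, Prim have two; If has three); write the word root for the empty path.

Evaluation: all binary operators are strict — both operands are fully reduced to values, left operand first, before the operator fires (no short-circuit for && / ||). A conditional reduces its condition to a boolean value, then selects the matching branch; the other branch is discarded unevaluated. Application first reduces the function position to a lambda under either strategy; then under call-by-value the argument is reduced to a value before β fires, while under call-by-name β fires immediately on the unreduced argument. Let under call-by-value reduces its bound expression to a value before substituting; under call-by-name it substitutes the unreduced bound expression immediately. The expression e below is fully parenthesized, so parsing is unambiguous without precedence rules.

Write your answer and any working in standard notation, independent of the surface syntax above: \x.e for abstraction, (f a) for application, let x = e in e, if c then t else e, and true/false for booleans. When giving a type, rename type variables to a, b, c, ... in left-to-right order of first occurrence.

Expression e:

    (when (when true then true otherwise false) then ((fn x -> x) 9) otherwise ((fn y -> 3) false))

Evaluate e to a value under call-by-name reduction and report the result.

Derivation:
step 0: (if (if true then true else false) then ((\x.x) 9) else ((\y.3) false))
step 1: [if@0] (if true then ((\x.x) 9) else ((\y.3) false))
step 2: [if@root] ((\x.x) 9)
step 3: [beta@root] 9

Answer: 9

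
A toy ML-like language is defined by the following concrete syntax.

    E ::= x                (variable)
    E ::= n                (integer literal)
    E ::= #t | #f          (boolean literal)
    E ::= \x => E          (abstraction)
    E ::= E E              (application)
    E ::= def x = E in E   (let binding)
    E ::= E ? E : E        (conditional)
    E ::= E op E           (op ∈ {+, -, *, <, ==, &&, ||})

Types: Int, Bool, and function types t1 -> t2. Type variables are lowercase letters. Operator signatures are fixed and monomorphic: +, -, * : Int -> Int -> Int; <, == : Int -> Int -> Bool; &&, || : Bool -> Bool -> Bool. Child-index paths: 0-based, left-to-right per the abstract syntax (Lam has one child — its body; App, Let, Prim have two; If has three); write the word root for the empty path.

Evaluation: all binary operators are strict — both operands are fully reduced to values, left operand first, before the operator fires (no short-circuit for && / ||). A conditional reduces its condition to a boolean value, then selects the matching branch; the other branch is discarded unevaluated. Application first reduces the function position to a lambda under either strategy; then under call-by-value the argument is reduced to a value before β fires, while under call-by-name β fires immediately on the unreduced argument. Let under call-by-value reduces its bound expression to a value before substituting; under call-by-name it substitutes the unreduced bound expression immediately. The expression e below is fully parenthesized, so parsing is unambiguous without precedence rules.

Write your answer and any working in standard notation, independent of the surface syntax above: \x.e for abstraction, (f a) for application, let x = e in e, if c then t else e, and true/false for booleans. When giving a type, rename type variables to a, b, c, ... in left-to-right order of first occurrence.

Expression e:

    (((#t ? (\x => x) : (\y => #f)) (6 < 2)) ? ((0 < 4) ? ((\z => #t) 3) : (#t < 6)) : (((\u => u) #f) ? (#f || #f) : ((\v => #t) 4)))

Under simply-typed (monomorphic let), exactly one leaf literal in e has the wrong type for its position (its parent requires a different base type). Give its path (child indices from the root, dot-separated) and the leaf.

Answer: 1.2.0 : true

Derivation:
  unify Bool ~ Bool
x : a
\x._ : a -> a
\y._ : b -> Bool
  unify a -> a ~ b -> Bool
  unify a ~ b
  unify b ~ Bool
  unify Int ~ Int
  unify Int ~ Int
  unify Bool -> Bool ~ Bool -> c
  unify Bool ~ Bool
  unify Bool ~ c
_ _ : Bool
  unify Bool ~ Bool
  unify Int ~ Int
  unify Int ~ Int
  unify Bool ~ Bool
\z._ : d -> Bool
  unify d -> Bool ~ Int -> e
  unify d ~ Int
  unify Bool ~ e
_ _ : Bool
  unify Bool ~ Int
  FAIL: mismatch Bool ~ Int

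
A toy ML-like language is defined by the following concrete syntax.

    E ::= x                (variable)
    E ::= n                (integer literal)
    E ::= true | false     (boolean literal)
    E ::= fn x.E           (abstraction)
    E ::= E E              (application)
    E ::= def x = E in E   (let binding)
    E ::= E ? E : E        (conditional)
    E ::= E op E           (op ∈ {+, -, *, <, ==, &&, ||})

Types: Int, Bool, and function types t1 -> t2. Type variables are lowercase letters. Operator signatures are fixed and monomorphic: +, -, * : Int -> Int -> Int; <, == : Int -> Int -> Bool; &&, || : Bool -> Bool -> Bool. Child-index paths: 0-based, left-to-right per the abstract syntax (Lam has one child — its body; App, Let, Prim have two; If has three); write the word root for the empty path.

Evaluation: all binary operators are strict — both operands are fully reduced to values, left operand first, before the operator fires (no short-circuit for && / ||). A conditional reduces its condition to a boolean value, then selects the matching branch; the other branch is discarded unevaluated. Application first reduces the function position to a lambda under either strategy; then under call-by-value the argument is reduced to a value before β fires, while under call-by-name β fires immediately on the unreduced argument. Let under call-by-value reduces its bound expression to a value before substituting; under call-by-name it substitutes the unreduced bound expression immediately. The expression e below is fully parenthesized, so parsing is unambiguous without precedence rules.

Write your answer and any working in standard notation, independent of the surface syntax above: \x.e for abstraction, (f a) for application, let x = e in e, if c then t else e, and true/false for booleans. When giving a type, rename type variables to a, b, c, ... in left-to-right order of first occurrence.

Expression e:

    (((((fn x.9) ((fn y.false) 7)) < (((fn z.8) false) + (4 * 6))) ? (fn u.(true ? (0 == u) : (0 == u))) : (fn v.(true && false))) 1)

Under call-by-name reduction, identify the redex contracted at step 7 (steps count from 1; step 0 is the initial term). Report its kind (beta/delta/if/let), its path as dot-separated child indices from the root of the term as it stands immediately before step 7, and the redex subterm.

Answer: beta at root : ((\u.(if true then (0 == u) else (0 == u))) 1)

Working:
step 0: ((if (((\x.9) ((\y.false) 7)) < (((\z.8) false) + (4 * 6))) then (\u.(if true then (0 == u) else (0 == u))) else (\v.(true && false))) 1)
step 1: [beta@0.0.0] ((if (9 < (((\z.8) false) + (4 * 6))) then (\u.(if true then (0 == u) else (0 == u))) else (\v.(true && false))) 1)
step 2: [beta@0.0.1.0] ((if (9 < (8 + (4 * 6))) then (\u.(if true then (0 == u) else (0 == u))) else (\v.(true && false))) 1)
step 3: [delta@0.0.1.1] ((if (9 < (8 + 24)) then (\u.(if true then (0 == u) else (0 == u))) else (\v.(true && false))) 1)
step 4: [delta@0.0.1] ((if (9 < 32) then (\u.(if true then (0 == u) else (0 == u))) else (\v.(true && false))) 1)
step 5: [delta@0.0] ((if true then (\u.(if true then (0 == u) else (0 == u))) else (\v.(true && false))) 1)
step 6: [if@0] ((\u.(if true then (0 == u) else (0 == u))) 1)
step 7: [beta@root] (if true then (0 == 1) else (0 == 1))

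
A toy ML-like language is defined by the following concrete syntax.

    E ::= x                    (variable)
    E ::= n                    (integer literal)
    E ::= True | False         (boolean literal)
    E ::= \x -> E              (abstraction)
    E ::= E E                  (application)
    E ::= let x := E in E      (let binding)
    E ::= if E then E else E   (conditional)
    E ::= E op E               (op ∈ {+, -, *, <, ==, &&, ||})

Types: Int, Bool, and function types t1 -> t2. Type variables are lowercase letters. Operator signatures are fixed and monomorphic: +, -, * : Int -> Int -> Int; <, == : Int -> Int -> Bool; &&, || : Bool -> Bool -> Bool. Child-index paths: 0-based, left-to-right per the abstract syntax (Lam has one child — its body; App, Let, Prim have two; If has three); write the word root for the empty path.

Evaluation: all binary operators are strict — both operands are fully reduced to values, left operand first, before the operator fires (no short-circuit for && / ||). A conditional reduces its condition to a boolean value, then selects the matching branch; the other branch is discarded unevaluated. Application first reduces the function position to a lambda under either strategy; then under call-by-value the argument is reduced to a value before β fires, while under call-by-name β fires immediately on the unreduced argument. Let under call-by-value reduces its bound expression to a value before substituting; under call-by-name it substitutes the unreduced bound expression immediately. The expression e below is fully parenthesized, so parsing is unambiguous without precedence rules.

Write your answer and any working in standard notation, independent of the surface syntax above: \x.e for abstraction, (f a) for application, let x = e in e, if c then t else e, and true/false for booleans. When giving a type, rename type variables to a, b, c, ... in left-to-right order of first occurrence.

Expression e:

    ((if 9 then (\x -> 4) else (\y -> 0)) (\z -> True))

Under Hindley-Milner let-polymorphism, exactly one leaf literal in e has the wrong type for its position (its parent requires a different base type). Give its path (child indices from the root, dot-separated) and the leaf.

Derivation:
  unify Int ~ Bool
  FAIL: mismatch Int ~ Bool

Answer: 0.0 : 9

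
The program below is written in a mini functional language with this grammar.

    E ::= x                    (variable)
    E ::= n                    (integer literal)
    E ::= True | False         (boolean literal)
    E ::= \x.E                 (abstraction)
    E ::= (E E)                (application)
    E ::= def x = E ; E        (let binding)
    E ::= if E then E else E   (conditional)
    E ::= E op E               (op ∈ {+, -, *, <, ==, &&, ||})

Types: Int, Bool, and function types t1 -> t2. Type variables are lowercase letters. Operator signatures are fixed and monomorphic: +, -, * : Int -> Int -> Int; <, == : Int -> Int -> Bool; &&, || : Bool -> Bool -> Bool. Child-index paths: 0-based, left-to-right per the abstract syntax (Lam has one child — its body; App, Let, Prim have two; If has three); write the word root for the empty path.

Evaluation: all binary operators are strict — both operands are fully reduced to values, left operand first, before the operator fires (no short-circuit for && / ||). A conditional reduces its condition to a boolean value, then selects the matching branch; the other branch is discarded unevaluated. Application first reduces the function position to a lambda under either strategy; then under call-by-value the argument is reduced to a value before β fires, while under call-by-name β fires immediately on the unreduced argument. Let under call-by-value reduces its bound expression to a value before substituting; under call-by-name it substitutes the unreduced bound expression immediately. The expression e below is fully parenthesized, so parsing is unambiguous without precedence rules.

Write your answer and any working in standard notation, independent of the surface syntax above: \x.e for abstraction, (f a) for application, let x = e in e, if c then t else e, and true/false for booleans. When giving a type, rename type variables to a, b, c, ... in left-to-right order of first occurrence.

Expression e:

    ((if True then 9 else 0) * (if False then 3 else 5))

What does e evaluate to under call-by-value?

Answer: 45

Trace:
step 0: ((if true then 9 else 0) * (if false then 3 else 5))
step 1: [if@0] (9 * (if false then 3 else 5))
step 2: [if@1] (9 * 5)
step 3: [delta@root] 45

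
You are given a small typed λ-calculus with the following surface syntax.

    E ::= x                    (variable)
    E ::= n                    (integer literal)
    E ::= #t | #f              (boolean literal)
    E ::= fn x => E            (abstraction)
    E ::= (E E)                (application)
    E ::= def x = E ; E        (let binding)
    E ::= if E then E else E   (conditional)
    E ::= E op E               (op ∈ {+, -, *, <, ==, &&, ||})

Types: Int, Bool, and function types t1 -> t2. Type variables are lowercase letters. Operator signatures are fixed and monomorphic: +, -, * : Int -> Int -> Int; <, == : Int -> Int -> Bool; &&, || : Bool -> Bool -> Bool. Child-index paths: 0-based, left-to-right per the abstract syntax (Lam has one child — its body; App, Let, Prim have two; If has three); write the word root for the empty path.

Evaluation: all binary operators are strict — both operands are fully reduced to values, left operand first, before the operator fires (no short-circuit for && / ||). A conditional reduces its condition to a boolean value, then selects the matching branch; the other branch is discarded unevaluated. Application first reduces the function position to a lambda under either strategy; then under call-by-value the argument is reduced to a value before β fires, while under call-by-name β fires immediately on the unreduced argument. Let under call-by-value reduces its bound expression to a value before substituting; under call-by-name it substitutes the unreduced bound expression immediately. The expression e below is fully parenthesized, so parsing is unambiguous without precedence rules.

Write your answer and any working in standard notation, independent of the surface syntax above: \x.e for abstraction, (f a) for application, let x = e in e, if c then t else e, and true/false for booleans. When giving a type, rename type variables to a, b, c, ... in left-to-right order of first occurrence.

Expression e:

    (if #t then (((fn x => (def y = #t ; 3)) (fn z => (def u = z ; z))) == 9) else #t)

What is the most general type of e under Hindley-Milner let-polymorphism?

Derivation:
  unify Bool ~ Bool
let y : Bool
\x._ : a -> Int
z : b
let u : b
z : b
\z._ : b -> b
  unify a -> Int ~ (b -> b) -> c
  unify a ~ b -> b
  unify Int ~ c
_ _ : Int
  unify Int ~ Int
  unify Int ~ Int
  unify Bool ~ Bool

Answer: Bool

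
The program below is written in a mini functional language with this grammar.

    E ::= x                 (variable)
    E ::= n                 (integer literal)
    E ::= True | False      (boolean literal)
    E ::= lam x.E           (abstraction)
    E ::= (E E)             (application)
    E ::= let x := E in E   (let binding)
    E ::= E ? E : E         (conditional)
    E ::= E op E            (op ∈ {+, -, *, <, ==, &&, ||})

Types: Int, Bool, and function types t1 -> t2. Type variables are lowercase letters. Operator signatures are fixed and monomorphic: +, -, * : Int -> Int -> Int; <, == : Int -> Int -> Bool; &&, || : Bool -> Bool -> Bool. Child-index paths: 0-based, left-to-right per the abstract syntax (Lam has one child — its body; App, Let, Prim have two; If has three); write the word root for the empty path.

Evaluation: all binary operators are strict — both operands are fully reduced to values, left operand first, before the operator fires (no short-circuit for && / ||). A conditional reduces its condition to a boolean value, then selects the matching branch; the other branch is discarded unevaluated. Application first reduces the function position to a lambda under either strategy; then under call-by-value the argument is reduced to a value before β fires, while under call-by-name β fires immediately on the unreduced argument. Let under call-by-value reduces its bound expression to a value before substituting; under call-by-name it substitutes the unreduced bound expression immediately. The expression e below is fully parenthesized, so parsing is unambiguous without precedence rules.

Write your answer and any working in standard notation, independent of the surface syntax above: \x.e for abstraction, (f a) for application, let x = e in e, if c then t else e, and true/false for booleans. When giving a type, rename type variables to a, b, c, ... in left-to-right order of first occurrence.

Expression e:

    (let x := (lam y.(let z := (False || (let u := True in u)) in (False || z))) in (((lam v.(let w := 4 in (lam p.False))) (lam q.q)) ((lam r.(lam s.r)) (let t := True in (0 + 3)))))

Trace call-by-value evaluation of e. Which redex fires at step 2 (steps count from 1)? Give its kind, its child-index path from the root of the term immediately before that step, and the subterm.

Answer: beta at 0 : ((\v.(let w = 4 in (\p.false))) (\q.q))

Trace:
step 0: (let x = (\y.(let z = (false || (let u = true in u)) in (false || z))) in (((\v.(let w = 4 in (\p.false))) (\q.q)) ((\r.(\s.r)) (let t = true in (0 + 3)))))
step 1: [let@root] (((\v.(let w = 4 in (\p.false))) (\q.q)) ((\r.(\s.r)) (let t = true in (0 + 3))))
step 2: [beta@0] ((let w = 4 in (\p.false)) ((\r.(\s.r)) (let t = true in (0 + 3))))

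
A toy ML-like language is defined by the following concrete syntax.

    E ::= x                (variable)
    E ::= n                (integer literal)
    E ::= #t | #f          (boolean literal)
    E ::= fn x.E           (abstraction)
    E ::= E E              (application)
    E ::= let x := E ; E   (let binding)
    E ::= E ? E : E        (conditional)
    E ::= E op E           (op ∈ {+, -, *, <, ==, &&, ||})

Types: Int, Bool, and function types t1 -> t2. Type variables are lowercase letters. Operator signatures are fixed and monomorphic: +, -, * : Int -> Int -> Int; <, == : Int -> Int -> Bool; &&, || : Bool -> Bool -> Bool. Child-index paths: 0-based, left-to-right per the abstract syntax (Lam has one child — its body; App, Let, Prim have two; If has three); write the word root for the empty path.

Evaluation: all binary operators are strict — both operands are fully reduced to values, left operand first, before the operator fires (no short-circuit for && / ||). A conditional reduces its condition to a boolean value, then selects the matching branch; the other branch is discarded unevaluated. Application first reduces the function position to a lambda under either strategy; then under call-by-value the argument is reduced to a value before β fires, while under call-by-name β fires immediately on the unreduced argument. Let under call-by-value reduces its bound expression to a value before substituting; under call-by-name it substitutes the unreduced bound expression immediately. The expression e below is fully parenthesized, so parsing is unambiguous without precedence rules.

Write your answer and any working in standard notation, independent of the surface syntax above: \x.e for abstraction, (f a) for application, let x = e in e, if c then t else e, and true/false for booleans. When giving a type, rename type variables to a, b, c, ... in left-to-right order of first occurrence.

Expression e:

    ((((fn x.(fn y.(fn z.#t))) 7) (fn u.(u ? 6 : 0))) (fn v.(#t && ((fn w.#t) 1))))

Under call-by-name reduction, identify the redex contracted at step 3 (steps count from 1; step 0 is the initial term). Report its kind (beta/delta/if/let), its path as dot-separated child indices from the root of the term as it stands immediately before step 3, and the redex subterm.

Trace:
step 0: ((((\x.(\y.(\z.true))) 7) (\u.(if u then 6 else 0))) (\v.(true && ((\w.true) 1))))
step 1: [beta@0.0] (((\y.(\z.true)) (\u.(if u then 6 else 0))) (\v.(true && ((\w.true) 1))))
step 2: [beta@0] ((\z.true) (\v.(true && ((\w.true) 1))))
step 3: [beta@root] true

Answer: beta at root : ((\z.true) (\v.(true && ((\w.true) 1))))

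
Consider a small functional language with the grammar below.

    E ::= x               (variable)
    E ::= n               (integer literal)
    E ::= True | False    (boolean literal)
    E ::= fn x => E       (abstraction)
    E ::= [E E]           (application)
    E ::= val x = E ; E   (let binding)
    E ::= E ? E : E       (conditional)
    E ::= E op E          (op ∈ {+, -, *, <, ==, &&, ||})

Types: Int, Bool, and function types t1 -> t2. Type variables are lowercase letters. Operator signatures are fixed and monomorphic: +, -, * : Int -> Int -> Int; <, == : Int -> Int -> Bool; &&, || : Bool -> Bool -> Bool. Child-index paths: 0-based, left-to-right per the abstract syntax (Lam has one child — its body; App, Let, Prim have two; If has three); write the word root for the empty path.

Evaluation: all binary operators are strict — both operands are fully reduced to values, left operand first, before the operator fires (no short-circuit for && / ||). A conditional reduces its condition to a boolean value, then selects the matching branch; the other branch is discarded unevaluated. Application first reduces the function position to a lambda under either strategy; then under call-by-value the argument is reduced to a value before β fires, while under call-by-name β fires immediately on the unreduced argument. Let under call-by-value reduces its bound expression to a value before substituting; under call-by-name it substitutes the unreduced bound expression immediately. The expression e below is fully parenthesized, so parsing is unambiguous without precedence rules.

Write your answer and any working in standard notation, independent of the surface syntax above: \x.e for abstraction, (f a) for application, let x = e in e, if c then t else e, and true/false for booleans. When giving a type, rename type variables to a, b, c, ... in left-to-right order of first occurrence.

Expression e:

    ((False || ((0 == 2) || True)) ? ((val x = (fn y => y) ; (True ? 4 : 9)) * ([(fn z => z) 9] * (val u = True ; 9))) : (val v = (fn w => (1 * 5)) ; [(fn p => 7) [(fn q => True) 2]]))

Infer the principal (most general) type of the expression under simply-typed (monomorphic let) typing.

Answer: Int

Derivation:
  unify Bool ~ Bool
  unify Int ~ Int
  unify Int ~ Int
  unify Bool ~ Bool
  unify Bool ~ Bool
  unify Bool ~ Bool
  unify Bool ~ Bool
y : a
\y._ : a -> a
let x : a -> a
  unify Bool ~ Bool
  unify Int ~ Int
  unify Int ~ Int
z : b
\z._ : b -> b
  unify b -> b ~ Int -> c
  unify b ~ Int
  unify Int ~ c
_ _ : Int
  unify Int ~ Int
let u : Bool
  unify Int ~ Int
  unify Int ~ Int
  unify Int ~ Int
  unify Int ~ Int
\w._ : d -> Int
let v : d -> Int
\p._ : e -> Int
\q._ : f -> Bool
  unify f -> Bool ~ Int -> g
  unify f ~ Int
  unify Bool ~ g
_ _ : Bool
  unify e -> Int ~ Bool -> h
  unify e ~ Bool
  unify Int ~ h
_ _ : Int
  unify Int ~ Int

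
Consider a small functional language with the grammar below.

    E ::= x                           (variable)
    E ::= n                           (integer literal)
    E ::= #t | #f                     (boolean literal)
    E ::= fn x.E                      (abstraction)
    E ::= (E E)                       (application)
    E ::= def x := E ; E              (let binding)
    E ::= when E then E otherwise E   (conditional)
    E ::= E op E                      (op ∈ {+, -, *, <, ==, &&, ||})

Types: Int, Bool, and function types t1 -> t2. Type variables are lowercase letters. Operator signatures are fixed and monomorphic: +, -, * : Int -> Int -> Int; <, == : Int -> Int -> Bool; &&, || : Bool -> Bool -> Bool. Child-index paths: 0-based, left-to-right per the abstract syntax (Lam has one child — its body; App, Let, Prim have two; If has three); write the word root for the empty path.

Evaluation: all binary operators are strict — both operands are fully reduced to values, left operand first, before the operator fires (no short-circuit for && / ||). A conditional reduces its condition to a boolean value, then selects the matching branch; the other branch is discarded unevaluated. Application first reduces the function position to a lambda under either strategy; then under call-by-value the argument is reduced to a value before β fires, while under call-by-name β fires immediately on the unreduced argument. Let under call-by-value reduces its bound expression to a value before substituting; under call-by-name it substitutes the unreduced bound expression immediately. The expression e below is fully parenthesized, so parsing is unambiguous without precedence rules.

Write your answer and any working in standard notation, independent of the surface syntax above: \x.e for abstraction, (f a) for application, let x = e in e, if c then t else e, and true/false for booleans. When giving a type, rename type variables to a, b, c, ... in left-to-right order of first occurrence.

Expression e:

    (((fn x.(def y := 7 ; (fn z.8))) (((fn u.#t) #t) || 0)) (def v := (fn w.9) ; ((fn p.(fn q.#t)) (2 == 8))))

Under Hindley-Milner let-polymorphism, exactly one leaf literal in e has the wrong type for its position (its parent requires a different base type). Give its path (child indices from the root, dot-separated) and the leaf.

Working:
let y : Int
\z._ : b -> Int
\x._ : a -> b -> Int
\u._ : c -> Bool
  unify c -> Bool ~ Bool -> d
  unify c ~ Bool
  unify Bool ~ d
_ _ : Bool
  unify Bool ~ Bool
  unify Int ~ Bool
  FAIL: mismatch Int ~ Bool

Answer: 0.1.1 : 0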